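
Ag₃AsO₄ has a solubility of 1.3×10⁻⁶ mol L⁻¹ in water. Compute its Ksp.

Ksp = 7.7×10⁻²³

Ag₃AsO₄(s) ⇌ 3 Ag⁺(aq) + AsO₄³⁻(aq)
With molar solubility s: [Ag⁺] = 3s, [AsO₄³⁻] = s.
Ksp = [Ag⁺]^3[AsO₄³⁻] = (3s)^3 · s = 27s^4
Ksp = 27 × (1.3×10⁻⁶)^4 = 7.7×10⁻²³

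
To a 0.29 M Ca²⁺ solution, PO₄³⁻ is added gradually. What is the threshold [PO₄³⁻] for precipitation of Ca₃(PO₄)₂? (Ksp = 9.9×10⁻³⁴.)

2.0×10⁻¹⁶ M

Each salt precipitates once Q = Ksp for that salt.
Ca₃(PO₄)₂(s) ⇌ 3 Ca²⁺(aq) + 2 PO₄³⁻(aq)
Ksp = [Ca²⁺]^3[PO₄³⁻]^2 = [PO₄³⁻]^2(0.29)^3
[PO₄³⁻]^2 = 9.9×10⁻³⁴ / (0.29)^3 = 4.1×10⁻³²
[PO₄³⁻] = 2.0×10⁻¹⁶ M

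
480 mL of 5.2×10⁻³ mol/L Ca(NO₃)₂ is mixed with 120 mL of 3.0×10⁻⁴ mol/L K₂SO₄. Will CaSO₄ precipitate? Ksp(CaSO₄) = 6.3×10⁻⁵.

The combined volume is 600 mL.
[Ca²⁺] = (5.2×10⁻³)(480)/600 = 4.2×10⁻³ mol/L
[SO₄²⁻] = (3.0×10⁻⁴)(120)/600 = 6.0×10⁻⁵ mol/L
Q = [Ca²⁺][SO₄²⁻] = 2.5×10⁻⁷
Since Q (2.5×10⁻⁷) is less than Ksp (6.3×10⁻⁵), no CaSO₄ precipitates.

No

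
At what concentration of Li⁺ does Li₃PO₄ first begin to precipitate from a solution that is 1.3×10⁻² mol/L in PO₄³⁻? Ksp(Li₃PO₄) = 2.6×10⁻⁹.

5.8×10⁻³ M

Each salt precipitates once Q = Ksp for that salt.
Li₃PO₄(s) ⇌ 3 Li⁺(aq) + PO₄³⁻(aq)
Ksp = [Li⁺]^3[PO₄³⁻] = [Li⁺]^3(1.3×10⁻²)
[Li⁺]^3 = 2.6×10⁻⁹ / (1.3×10⁻²) = 2.0×10⁻⁷
[Li⁺] = 5.8×10⁻³ mol/L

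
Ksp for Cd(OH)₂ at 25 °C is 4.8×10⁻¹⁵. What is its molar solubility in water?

Cd(OH)₂(s) ⇌ Cd²⁺(aq) + 2 OH⁻(aq)
Let s be the molar solubility. Then [Cd²⁺] = s and [OH⁻] = 2s.
Ksp = [Cd²⁺][OH⁻]^2 = s · (2s)^2 = 4s^3
4s^3 = 4.8×10⁻¹⁵  ⇒  s^3 = 1.2×10⁻¹⁵
Taking the 3rd root, s = 1.1×10⁻⁵ mol/L.

1.1×10⁻⁵ M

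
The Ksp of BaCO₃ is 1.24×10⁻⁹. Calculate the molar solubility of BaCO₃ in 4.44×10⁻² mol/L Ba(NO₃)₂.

2.79×10⁻⁸ M

BaCO₃(s) ⇌ Ba²⁺(aq) + CO₃²⁻(aq)
With Ba²⁺ already at 4.44×10⁻² mol/L and s small, take [Ba²⁺] ≈ 4.44×10⁻² mol/L and [CO₃²⁻] = s.
Ksp = [Ba²⁺][CO₃²⁻] = (4.44×10⁻²)s
s = 1.24×10⁻⁹ / (4.44×10⁻²) = 2.79×10⁻⁸
s = 2.79×10⁻⁸ mol/L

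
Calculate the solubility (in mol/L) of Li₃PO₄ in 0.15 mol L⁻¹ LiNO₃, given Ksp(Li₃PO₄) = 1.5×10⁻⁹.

4.4×10⁻⁷ M

Li₃PO₄(s) ⇌ 3 Li⁺(aq) + PO₄³⁻(aq)
The solution already contains Li⁺ at 0.15 mol L⁻¹. Let s be the molar solubility of Li₃PO₄.
[Li⁺] ≈ 0.15 mol L⁻¹ (common ion dominates); [PO₄³⁻] = s.
Ksp = [Li⁺]^3[PO₄³⁻] = (0.15)^3s
s = 1.5×10⁻⁹ / (0.15)^3 = 4.4×10⁻⁷
s = 4.4×10⁻⁷ mol L⁻¹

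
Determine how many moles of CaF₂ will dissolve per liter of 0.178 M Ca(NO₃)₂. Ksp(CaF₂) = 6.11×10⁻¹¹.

CaF₂(s) ⇌ Ca²⁺(aq) + 2 F⁻(aq)
With Ca²⁺ already at 0.178 M and s small, take [Ca²⁺] ≈ 0.178 M and [F⁻] = 2s.
Ksp = [Ca²⁺][F⁻]^2 = (0.178)(2s)^2
(2s)^2 = 6.11×10⁻¹¹ / (0.178) = 3.43×10⁻¹⁰
s = 9.26×10⁻⁶ M

9.26×10⁻⁶ M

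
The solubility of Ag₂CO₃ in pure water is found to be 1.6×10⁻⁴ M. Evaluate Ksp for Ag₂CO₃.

Ksp = 1.6×10⁻¹¹

Ag₂CO₃(s) ⇌ 2 Ag⁺(aq) + CO₃²⁻(aq)
With molar solubility s: [Ag⁺] = 2s, [CO₃²⁻] = s.
Ksp = [Ag⁺]^2[CO₃²⁻] = (2s)^2 · s = 4s^3
Ksp = 4 × (1.6×10⁻⁴)^3 = 1.6×10⁻¹¹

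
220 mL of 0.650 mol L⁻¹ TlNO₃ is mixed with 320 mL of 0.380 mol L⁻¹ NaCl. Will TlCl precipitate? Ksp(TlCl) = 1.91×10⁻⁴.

Yes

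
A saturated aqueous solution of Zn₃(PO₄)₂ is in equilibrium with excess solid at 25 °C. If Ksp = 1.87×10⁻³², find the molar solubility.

1.77×10⁻⁷ M

Zn₃(PO₄)₂(s) ⇌ 3 Zn²⁺(aq) + 2 PO₄³⁻(aq)
For each mole of Zn₃(PO₄)₂ that dissolves per liter, [Zn²⁺] = 3s and [PO₄³⁻] = 2s; let s denote this solubility.
Ksp = [Zn²⁺]^3[PO₄³⁻]^2 = (3s)^3 · (2s)^2 = 108s^5
108s^5 = 1.87×10⁻³²  ⇒  s^5 = 1.73×10⁻³⁴
Taking the 5th root, s = 1.77×10⁻⁷ mol L⁻¹.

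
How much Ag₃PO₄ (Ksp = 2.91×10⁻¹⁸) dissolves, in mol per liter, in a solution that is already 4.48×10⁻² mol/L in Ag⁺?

3.24×10⁻¹⁴ M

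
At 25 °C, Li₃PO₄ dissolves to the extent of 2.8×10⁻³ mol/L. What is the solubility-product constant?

Li₃PO₄(s) ⇌ 3 Li⁺(aq) + PO₄³⁻(aq)
If s mol/L of Li₃PO₄ dissolves, [Li⁺] = 3s and [PO₄³⁻] = s.
Ksp = [Li⁺]^3[PO₄³⁻] = (3s)^3 · s = 27s^4
Ksp = 27 × (2.8×10⁻³)^4 = 1.7×10⁻⁹

Ksp = 1.7×10⁻⁹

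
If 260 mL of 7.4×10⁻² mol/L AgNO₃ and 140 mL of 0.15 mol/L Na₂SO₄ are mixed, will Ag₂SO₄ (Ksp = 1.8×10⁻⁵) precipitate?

Yes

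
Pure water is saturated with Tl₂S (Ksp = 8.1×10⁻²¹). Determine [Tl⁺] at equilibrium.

2.5×10⁻⁷ M

Tl₂S(s) ⇌ 2 Tl⁺(aq) + S²⁻(aq)
For each mole of Tl₂S that dissolves per liter, [Tl⁺] = 2s and [S²⁻] = s; let s denote this solubility.
Ksp = [Tl⁺]^2[S²⁻] = (2s)^2 · s = 4s^3 = 8.1×10⁻²¹
s = 1.3×10⁻⁷ M
[Tl⁺] = 2s = 2.5×10⁻⁷ M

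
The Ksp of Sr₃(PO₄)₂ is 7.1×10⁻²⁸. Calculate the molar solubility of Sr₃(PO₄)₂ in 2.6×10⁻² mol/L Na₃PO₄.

3.4×10⁻⁹ M

Sr₃(PO₄)₂(s) ⇌ 3 Sr²⁺(aq) + 2 PO₄³⁻(aq)
Let s be the solubility of Sr₃(PO₄)₂ here. The common ion gives [PO₄³⁻] ≈ 2.6×10⁻² mol/L, and [Sr²⁺] = 3s.
Ksp = [Sr²⁺]^3[PO₄³⁻]^2 = (3s)^3(2.6×10⁻²)^2
(3s)^3 = 7.1×10⁻²⁸ / (2.6×10⁻²)^2 = 1.1×10⁻²⁴
s = 3.4×10⁻⁹ mol/L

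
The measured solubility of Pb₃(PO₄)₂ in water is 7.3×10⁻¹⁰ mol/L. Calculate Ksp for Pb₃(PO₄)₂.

Ksp = 2.2×10⁻⁴⁴

Pb₃(PO₄)₂(s) ⇌ 3 Pb²⁺(aq) + 2 PO₄³⁻(aq)
If s mol/L of Pb₃(PO₄)₂ dissolves, [Pb²⁺] = 3s and [PO₄³⁻] = 2s.
Ksp = [Pb²⁺]^3[PO₄³⁻]^2 = (3s)^3 · (2s)^2 = 108s^5
Ksp = 108 × (7.3×10⁻¹⁰)^5 = 2.2×10⁻⁴⁴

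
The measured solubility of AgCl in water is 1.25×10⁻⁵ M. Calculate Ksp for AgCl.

AgCl(s) ⇌ Ag⁺(aq) + Cl⁻(aq)
Let s be the molar solubility. Then [Ag⁺] = s and [Cl⁻] = s.
Ksp = [Ag⁺][Cl⁻] = s · s = s^2
Ksp = (1.25×10⁻⁵)^2 = 1.56×10⁻¹⁰

Ksp = 1.56×10⁻¹⁰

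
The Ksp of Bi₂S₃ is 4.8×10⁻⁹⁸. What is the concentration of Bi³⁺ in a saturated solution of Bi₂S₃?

Bi₂S₃(s) ⇌ 2 Bi³⁺(aq) + 3 S²⁻(aq)
With molar solubility s: [Bi³⁺] = 2s, [S²⁻] = 3s.
Ksp = [Bi³⁺]^2[S²⁻]^3 = (2s)^2 · (3s)^3 = 108s^5 = 4.8×10⁻⁹⁸
s = 1.3×10⁻²⁰ mol L⁻¹
[Bi³⁺] = 2s = 2.7×10⁻²⁰ mol L⁻¹

2.7×10⁻²⁰ M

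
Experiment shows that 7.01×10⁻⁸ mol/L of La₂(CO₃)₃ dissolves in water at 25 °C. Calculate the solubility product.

Ksp = 1.83×10⁻³⁴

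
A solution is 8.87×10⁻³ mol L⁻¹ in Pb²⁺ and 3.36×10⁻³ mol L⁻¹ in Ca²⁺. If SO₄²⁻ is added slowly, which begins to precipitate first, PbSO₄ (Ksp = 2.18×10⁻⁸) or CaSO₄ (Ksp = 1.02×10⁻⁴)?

PbSO₄

Precipitation begins when Q = Ksp.
For PbSO₄: [SO₄²⁻] = (Ksp/[Pb²⁺]) = 2.46×10⁻⁶ mol L⁻¹
For CaSO₄: [SO₄²⁻] = (Ksp/[Ca²⁺]) = 3.04×10⁻² mol L⁻¹
Since PbSO₄ needs less SO₄²⁻ to reach saturation, it precipitates first.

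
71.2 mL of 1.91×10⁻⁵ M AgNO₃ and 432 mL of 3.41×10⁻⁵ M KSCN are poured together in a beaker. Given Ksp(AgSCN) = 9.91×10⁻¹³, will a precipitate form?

Yes

The combined volume is 503.2 mL.
[Ag⁺] = (1.91×10⁻⁵)(71.2)/503.2 = 2.70×10⁻⁶ M
[SCN⁻] = (3.41×10⁻⁵)(432)/503.2 = 2.93×10⁻⁵ M
Q = [Ag⁺][SCN⁻] = 7.91×10⁻¹¹
Since Q (7.91×10⁻¹¹) exceeds Ksp (9.91×10⁻¹³), AgSCN will precipitate.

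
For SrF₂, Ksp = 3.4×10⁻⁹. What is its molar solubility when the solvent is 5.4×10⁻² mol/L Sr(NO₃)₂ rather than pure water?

SrF₂(s) ⇌ Sr²⁺(aq) + 2 F⁻(aq)
With Sr²⁺ already at 5.4×10⁻² mol/L and s small, take [Sr²⁺] ≈ 5.4×10⁻² mol/L and [F⁻] = 2s.
Ksp = [Sr²⁺][F⁻]^2 = (5.4×10⁻²)(2s)^2
(2s)^2 = 3.4×10⁻⁹ / (5.4×10⁻²) = 6.3×10⁻⁸
s = 1.3×10⁻⁴ mol/L

1.3×10⁻⁴ M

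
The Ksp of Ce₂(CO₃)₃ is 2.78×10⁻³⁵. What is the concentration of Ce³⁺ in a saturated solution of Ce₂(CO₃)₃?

Ce₂(CO₃)₃(s) ⇌ 2 Ce³⁺(aq) + 3 CO₃²⁻(aq)
With molar solubility s: [Ce³⁺] = 2s, [CO₃²⁻] = 3s.
Ksp = [Ce³⁺]^2[CO₃²⁻]^3 = (2s)^2 · (3s)^3 = 108s^5 = 2.78×10⁻³⁵
s = 4.81×10⁻⁸ M
[Ce³⁺] = 2s = 9.62×10⁻⁸ M

9.62×10⁻⁸ M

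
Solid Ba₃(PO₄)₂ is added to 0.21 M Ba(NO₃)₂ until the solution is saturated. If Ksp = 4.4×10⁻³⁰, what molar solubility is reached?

1.1×10⁻¹⁴ M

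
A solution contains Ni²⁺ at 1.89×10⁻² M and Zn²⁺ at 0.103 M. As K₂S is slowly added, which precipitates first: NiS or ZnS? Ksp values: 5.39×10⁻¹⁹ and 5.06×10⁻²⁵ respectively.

ZnS

The threshold for precipitation is Q = Ksp.
For NiS: [S²⁻] = (Ksp/[Ni²⁺]) = 2.85×10⁻¹⁷ M
For ZnS: [S²⁻] = (Ksp/[Zn²⁺]) = 4.91×10⁻²⁴ M
The smaller threshold [S²⁻] is reached first, so ZnS precipitates first.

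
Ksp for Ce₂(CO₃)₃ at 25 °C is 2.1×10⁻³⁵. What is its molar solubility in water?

4.5×10⁻⁸ M

Ce₂(CO₃)₃(s) ⇌ 2 Ce³⁺(aq) + 3 CO₃²⁻(aq)
If s mol/L of Ce₂(CO₃)₃ dissolves, [Ce³⁺] = 2s and [CO₃²⁻] = 3s.
Ksp = [Ce³⁺]^2[CO₃²⁻]^3 = (2s)^2 · (3s)^3 = 108s^5
108s^5 = 2.1×10⁻³⁵  ⇒  s^5 = 1.9×10⁻³⁷
Taking the 5th root, s = 4.5×10⁻⁸ M.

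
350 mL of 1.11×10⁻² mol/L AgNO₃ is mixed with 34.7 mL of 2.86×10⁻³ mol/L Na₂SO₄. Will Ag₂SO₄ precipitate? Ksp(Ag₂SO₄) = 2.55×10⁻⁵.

No

Total volume after mixing = 350 + 34.7 = 384.7 mL.
[Ag⁺] = (1.11×10⁻²)(350)/384.7 = 1.01×10⁻² mol/L
[SO₄²⁻] = (2.86×10⁻³)(34.7)/384.7 = 2.58×10⁻⁴ mol/L
Q = [Ag⁺]^2[SO₄²⁻] = 2.63×10⁻⁸
Q < Ksp (2.63×10⁻⁸ vs 2.55×10⁻⁵); the solution remains unsaturated and no precipitate forms.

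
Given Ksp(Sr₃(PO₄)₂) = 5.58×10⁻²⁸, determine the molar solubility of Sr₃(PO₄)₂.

1.39×10⁻⁶ M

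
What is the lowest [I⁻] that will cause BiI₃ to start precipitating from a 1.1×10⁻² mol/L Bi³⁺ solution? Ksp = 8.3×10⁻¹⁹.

4.2×10⁻⁶ M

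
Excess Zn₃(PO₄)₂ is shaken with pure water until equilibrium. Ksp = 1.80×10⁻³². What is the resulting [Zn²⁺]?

5.27×10⁻⁷ M

Zn₃(PO₄)₂(s) ⇌ 3 Zn²⁺(aq) + 2 PO₄³⁻(aq)
With molar solubility s: [Zn²⁺] = 3s, [PO₄³⁻] = 2s.
Ksp = [Zn²⁺]^3[PO₄³⁻]^2 = (3s)^3 · (2s)^2 = 108s^5 = 1.80×10⁻³²
s = 1.76×10⁻⁷ mol L⁻¹
[Zn²⁺] = 3s = 5.27×10⁻⁷ mol L⁻¹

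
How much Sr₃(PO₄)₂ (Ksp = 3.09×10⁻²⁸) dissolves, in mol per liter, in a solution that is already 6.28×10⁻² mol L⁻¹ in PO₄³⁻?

Sr₃(PO₄)₂(s) ⇌ 3 Sr²⁺(aq) + 2 PO₄³⁻(aq)
Let s be the solubility of Sr₃(PO₄)₂ here. The common ion gives [PO₄³⁻] ≈ 6.28×10⁻² mol L⁻¹, and [Sr²⁺] = 3s.
Ksp = [Sr²⁺]^3[PO₄³⁻]^2 = (3s)^3(6.28×10⁻²)^2
(3s)^3 = 3.09×10⁻²⁸ / (6.28×10⁻²)^2 = 7.84×10⁻²⁶
s = 1.43×10⁻⁹ mol L⁻¹

1.43×10⁻⁹ M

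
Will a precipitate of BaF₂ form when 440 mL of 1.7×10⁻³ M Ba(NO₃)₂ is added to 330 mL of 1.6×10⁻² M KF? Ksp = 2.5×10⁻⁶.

No

Total volume after mixing = 440 + 330 = 770 mL.
[Ba²⁺] = (1.7×10⁻³)(440)/770 = 9.7×10⁻⁴ M
[F⁻] = (1.6×10⁻²)(330)/770 = 6.9×10⁻³ M
Q = [Ba²⁺][F⁻]^2 = 4.6×10⁻⁸
Since Q (4.6×10⁻⁸) is less than Ksp (2.5×10⁻⁶), no BaF₂ precipitates.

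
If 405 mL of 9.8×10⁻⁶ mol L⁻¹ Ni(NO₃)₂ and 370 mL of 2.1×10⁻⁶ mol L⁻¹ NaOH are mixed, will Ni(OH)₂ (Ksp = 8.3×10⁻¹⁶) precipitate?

Total volume after mixing = 405 + 370 = 775 mL.
[Ni²⁺] = (9.8×10⁻⁶)(405)/775 = 5.1×10⁻⁶ mol L⁻¹
[OH⁻] = (2.1×10⁻⁶)(370)/775 = 1.0×10⁻⁶ mol L⁻¹
Q = [Ni²⁺][OH⁻]^2 = 5.1×10⁻¹⁸
Q = 5.1×10⁻¹⁸ < Ksp = 8.3×10⁻¹⁶, so the solution is unsaturated and no precipitate forms.

No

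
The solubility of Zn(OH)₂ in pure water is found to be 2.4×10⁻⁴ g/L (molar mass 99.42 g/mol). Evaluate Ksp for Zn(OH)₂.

Convert to molarity: s = 2.4×10⁻⁴ / 99.42 = 2.414×10⁻⁶ mol/L
Zn(OH)₂(s) ⇌ Zn²⁺(aq) + 2 OH⁻(aq)
Call the molar solubility s, so that [Zn²⁺] = s and [OH⁻] = 2s.
Ksp = [Zn²⁺][OH⁻]^2 = s · (2s)^2 = 4s^3
Ksp = 4 × (2.414×10⁻⁶)^3 = 5.6×10⁻¹⁷

Ksp = 5.6×10⁻¹⁷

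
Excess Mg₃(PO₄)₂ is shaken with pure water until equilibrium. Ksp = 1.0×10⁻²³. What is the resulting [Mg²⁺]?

3.0×10⁻⁵ M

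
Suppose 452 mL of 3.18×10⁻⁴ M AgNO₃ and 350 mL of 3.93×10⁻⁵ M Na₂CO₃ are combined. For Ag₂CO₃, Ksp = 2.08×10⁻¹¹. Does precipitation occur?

No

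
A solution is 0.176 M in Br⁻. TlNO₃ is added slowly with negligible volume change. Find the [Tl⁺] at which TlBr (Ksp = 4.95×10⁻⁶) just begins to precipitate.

Precipitation begins when Q = Ksp.
TlBr(s) ⇌ Tl⁺(aq) + Br⁻(aq)
Ksp = [Tl⁺][Br⁻] = [Tl⁺](0.176)
[Tl⁺] = 4.95×10⁻⁶ / (0.176) = 2.81×10⁻⁵
[Tl⁺] = 2.81×10⁻⁵ M

2.81×10⁻⁵ M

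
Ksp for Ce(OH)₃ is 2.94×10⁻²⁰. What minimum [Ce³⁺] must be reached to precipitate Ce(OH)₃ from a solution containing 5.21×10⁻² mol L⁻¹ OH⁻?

2.08×10⁻¹⁶ M

A salt starts to precipitate once the ion product Q reaches its Ksp.
Ce(OH)₃(s) ⇌ Ce³⁺(aq) + 3 OH⁻(aq)
Ksp = [Ce³⁺][OH⁻]^3 = [Ce³⁺](5.21×10⁻²)^3
[Ce³⁺] = 2.94×10⁻²⁰ / (5.21×10⁻²)^3 = 2.08×10⁻¹⁶
[Ce³⁺] = 2.08×10⁻¹⁶ mol L⁻¹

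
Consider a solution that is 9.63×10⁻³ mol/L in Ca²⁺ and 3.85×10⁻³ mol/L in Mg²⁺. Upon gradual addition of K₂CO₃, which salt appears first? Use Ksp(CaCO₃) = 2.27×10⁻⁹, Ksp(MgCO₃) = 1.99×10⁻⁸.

CaCO₃

The threshold for precipitation is Q = Ksp.
For CaCO₃: [CO₃²⁻] = (Ksp/[Ca²⁺]) = 2.36×10⁻⁷ mol/L
For MgCO₃: [CO₃²⁻] = (Ksp/[Mg²⁺]) = 5.17×10⁻⁶ mol/L
Since CaCO₃ needs less CO₃²⁻ to reach saturation, it precipitates first.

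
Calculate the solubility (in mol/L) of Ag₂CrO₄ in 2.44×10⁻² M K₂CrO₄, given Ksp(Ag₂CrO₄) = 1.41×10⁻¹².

Ag₂CrO₄(s) ⇌ 2 Ag⁺(aq) + CrO₄²⁻(aq)
Let s be the solubility of Ag₂CrO₄ here. The common ion gives [CrO₄²⁻] ≈ 2.44×10⁻² M, and [Ag⁺] = 2s.
Ksp = [Ag⁺]^2[CrO₄²⁻] = (2s)^2(2.44×10⁻²)
(2s)^2 = 1.41×10⁻¹² / (2.44×10⁻²) = 5.78×10⁻¹¹
s = 3.80×10⁻⁶ M

3.80×10⁻⁶ M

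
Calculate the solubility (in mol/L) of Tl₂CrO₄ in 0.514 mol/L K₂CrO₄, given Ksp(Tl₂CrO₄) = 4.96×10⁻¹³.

4.91×10⁻⁷ M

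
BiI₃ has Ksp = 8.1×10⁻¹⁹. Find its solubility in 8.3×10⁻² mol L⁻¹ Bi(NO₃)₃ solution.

7.1×10⁻⁷ M

BiI₃(s) ⇌ Bi³⁺(aq) + 3 I⁻(aq)
The solution already contains Bi³⁺ at 8.3×10⁻² mol L⁻¹. Let s be the molar solubility of BiI₃.
[Bi³⁺] ≈ 8.3×10⁻² mol L⁻¹ (common ion dominates); [I⁻] = 3s.
Ksp = [Bi³⁺][I⁻]^3 = (8.3×10⁻²)(3s)^3
(3s)^3 = 8.1×10⁻¹⁹ / (8.3×10⁻²) = 9.8×10⁻¹⁸
s = 7.1×10⁻⁷ mol L⁻¹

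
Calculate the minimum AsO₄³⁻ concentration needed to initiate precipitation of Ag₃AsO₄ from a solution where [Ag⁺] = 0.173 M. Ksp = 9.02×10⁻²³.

1.74×10⁻²⁰ M

A salt starts to precipitate once the ion product Q reaches its Ksp.
Ag₃AsO₄(s) ⇌ 3 Ag⁺(aq) + AsO₄³⁻(aq)
Ksp = [Ag⁺]^3[AsO₄³⁻] = [AsO₄³⁻](0.173)^3
[AsO₄³⁻] = 9.02×10⁻²³ / (0.173)^3 = 1.74×10⁻²⁰
[AsO₄³⁻] = 1.74×10⁻²⁰ M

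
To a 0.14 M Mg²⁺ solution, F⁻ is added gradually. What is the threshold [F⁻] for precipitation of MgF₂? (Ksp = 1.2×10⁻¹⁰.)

2.9×10⁻⁵ M

Each salt precipitates once Q = Ksp for that salt.
MgF₂(s) ⇌ Mg²⁺(aq) + 2 F⁻(aq)
Ksp = [Mg²⁺][F⁻]^2 = [F⁻]^2(0.14)
[F⁻]^2 = 1.2×10⁻¹⁰ / (0.14) = 8.6×10⁻¹⁰
[F⁻] = 2.9×10⁻⁵ M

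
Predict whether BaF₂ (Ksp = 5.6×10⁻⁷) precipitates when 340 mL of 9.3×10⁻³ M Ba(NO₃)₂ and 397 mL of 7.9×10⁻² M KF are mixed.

Total volume after mixing = 340 + 397 = 737 mL.
[Ba²⁺] = (9.3×10⁻³)(340)/737 = 4.3×10⁻³ M
[F⁻] = (7.9×10⁻²)(397)/737 = 4.3×10⁻² M
Q = [Ba²⁺][F⁻]^2 = 7.8×10⁻⁶
Q = 7.8×10⁻⁶ > Ksp = 5.6×10⁻⁷, so the solution is supersaturated and BaF₂ precipitates.

Yes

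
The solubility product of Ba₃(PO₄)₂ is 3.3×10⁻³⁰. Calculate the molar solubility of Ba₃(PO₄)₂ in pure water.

5.0×10⁻⁷ M

Ba₃(PO₄)₂(s) ⇌ 3 Ba²⁺(aq) + 2 PO₄³⁻(aq)
If s mol/L of Ba₃(PO₄)₂ dissolves, [Ba²⁺] = 3s and [PO₄³⁻] = 2s.
Ksp = [Ba²⁺]^3[PO₄³⁻]^2 = (3s)^3 · (2s)^2 = 108s^5
108s^5 = 3.3×10⁻³⁰  ⇒  s^5 = 3.1×10⁻³²
s = 5.0×10⁻⁷ M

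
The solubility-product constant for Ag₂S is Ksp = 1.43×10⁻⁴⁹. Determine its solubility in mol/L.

3.29×10⁻¹⁷ M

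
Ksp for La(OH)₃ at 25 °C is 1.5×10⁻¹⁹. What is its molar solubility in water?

8.6×10⁻⁶ M

La(OH)₃(s) ⇌ La³⁺(aq) + 3 OH⁻(aq)
Call the molar solubility s, so that [La³⁺] = s and [OH⁻] = 3s.
Ksp = [La³⁺][OH⁻]^3 = s · (3s)^3 = 27s^4
27s^4 = 1.5×10⁻¹⁹  ⇒  s^4 = 5.6×10⁻²¹
s = (5.6×10⁻²¹)^(1/4) = 8.6×10⁻⁶ mol L⁻¹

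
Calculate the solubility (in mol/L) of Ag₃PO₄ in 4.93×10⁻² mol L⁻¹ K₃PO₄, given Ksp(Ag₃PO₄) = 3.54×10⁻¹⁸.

1.39×10⁻⁶ M

Ag₃PO₄(s) ⇌ 3 Ag⁺(aq) + PO₄³⁻(aq)
The solution already contains PO₄³⁻ at 4.93×10⁻² mol L⁻¹. Let s be the molar solubility of Ag₃PO₄.
[PO₄³⁻] ≈ 4.93×10⁻² mol L⁻¹ (common ion dominates); [Ag⁺] = 3s.
Ksp = [Ag⁺]^3[PO₄³⁻] = (3s)^3(4.93×10⁻²)
(3s)^3 = 3.54×10⁻¹⁸ / (4.93×10⁻²) = 7.18×10⁻¹⁷
s = 1.39×10⁻⁶ mol L⁻¹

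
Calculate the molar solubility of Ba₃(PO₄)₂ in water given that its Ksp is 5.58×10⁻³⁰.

5.53×10⁻⁷ M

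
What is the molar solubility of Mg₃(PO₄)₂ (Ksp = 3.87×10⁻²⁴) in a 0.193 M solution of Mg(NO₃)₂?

1.16×10⁻¹¹ M

Mg₃(PO₄)₂(s) ⇌ 3 Mg²⁺(aq) + 2 PO₄³⁻(aq)
The solution already contains Mg²⁺ at 0.193 M. Let s be the molar solubility of Mg₃(PO₄)₂.
[Mg²⁺] ≈ 0.193 M (common ion dominates); [PO₄³⁻] = 2s.
Ksp = [Mg²⁺]^3[PO₄³⁻]^2 = (0.193)^3(2s)^2
(2s)^2 = 3.87×10⁻²⁴ / (0.193)^3 = 5.38×10⁻²²
s = 1.16×10⁻¹¹ M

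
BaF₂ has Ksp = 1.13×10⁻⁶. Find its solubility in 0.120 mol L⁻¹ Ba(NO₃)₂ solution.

BaF₂(s) ⇌ Ba²⁺(aq) + 2 F⁻(aq)
Ba²⁺ is already present at 0.120 mol L⁻¹. If s mol/L of BaF₂ dissolves, [F⁻] = 2s while [Ba²⁺] ≈ 0.120 mol L⁻¹.
Ksp = [Ba²⁺][F⁻]^2 = (0.120)(2s)^2
(2s)^2 = 1.13×10⁻⁶ / (0.120) = 9.42×10⁻⁶
s = 1.53×10⁻³ mol L⁻¹

1.53×10⁻³ M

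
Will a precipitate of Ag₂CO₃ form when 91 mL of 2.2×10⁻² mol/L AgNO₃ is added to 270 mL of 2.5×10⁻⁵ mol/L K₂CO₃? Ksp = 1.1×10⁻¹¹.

After mixing, V = 91 mL + 270 mL = 361 mL.
[Ag⁺] = (2.2×10⁻²)(91)/361 = 5.5×10⁻³ mol/L
[CO₃²⁻] = (2.5×10⁻⁵)(270)/361 = 1.9×10⁻⁵ mol/L
Q = [Ag⁺]^2[CO₃²⁻] = 5.8×10⁻¹⁰
Q = 5.8×10⁻¹⁰ > Ksp = 1.1×10⁻¹¹, so the solution is supersaturated and Ag₂CO₃ precipitates.

Yes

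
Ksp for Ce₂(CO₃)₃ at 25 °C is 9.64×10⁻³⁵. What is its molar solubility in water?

6.17×10⁻⁸ M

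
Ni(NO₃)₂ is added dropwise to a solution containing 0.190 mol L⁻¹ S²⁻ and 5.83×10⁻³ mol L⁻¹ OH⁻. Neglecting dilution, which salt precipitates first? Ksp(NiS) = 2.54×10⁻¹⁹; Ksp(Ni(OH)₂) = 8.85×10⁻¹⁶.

NiS

Precipitation begins when Q = Ksp.
For NiS: [Ni²⁺] = (Ksp/[S²⁻]) = 1.34×10⁻¹⁸ mol L⁻¹
For Ni(OH)₂: [Ni²⁺] = (Ksp/[OH⁻]^2) = 2.60×10⁻¹¹ mol L⁻¹
The smaller threshold [Ni²⁺] is reached first, so NiS precipitates first.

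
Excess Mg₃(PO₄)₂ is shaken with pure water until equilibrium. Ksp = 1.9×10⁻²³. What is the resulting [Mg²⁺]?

3.4×10⁻⁵ M

Mg₃(PO₄)₂(s) ⇌ 3 Mg²⁺(aq) + 2 PO₄³⁻(aq)
For each mole of Mg₃(PO₄)₂ that dissolves per liter, [Mg²⁺] = 3s and [PO₄³⁻] = 2s; let s denote this solubility.
Ksp = [Mg²⁺]^3[PO₄³⁻]^2 = (3s)^3 · (2s)^2 = 108s^5 = 1.9×10⁻²³
s = 1.1×10⁻⁵ M
[Mg²⁺] = 3s = 3.4×10⁻⁵ M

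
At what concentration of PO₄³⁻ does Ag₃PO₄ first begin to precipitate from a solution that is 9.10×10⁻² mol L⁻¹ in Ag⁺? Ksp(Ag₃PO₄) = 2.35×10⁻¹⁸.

3.12×10⁻¹⁵ M

Each salt precipitates once Q = Ksp for that salt.
Ag₃PO₄(s) ⇌ 3 Ag⁺(aq) + PO₄³⁻(aq)
Ksp = [Ag⁺]^3[PO₄³⁻] = [PO₄³⁻](9.10×10⁻²)^3
[PO₄³⁻] = 2.35×10⁻¹⁸ / (9.10×10⁻²)^3 = 3.12×10⁻¹⁵
[PO₄³⁻] = 3.12×10⁻¹⁵ mol L⁻¹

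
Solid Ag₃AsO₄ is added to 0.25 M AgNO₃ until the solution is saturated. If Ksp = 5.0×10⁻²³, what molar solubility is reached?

3.2×10⁻²¹ M

Ag₃AsO₄(s) ⇌ 3 Ag⁺(aq) + AsO₄³⁻(aq)
Ag⁺ is already present at 0.25 M. If s mol/L of Ag₃AsO₄ dissolves, [AsO₄³⁻] = s while [Ag⁺] ≈ 0.25 M.
Ksp = [Ag⁺]^3[AsO₄³⁻] = (0.25)^3s
s = 5.0×10⁻²³ / (0.25)^3 = 3.2×10⁻²¹
s = 3.2×10⁻²¹ M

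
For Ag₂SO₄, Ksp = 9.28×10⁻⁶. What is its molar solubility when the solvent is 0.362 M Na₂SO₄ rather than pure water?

Ag₂SO₄(s) ⇌ 2 Ag⁺(aq) + SO₄²⁻(aq)
Let s be the solubility of Ag₂SO₄ here. The common ion gives [SO₄²⁻] ≈ 0.362 M, and [Ag⁺] = 2s.
Ksp = [Ag⁺]^2[SO₄²⁻] = (2s)^2(0.362)
(2s)^2 = 9.28×10⁻⁶ / (0.362) = 2.56×10⁻⁵
s = 2.53×10⁻³ M

2.53×10⁻³ M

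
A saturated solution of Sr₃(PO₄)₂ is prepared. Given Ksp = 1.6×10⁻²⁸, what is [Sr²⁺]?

3.2×10⁻⁶ M

Sr₃(PO₄)₂(s) ⇌ 3 Sr²⁺(aq) + 2 PO₄³⁻(aq)
If s mol/L of Sr₃(PO₄)₂ dissolves, [Sr²⁺] = 3s and [PO₄³⁻] = 2s.
Ksp = [Sr²⁺]^3[PO₄³⁻]^2 = (3s)^3 · (2s)^2 = 108s^5 = 1.6×10⁻²⁸
s = 1.1×10⁻⁶ mol/L
[Sr²⁺] = 3s = 3.2×10⁻⁶ mol/L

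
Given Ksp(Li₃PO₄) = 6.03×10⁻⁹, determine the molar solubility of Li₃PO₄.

3.87×10⁻³ M

Li₃PO₄(s) ⇌ 3 Li⁺(aq) + PO₄³⁻(aq)
Call the molar solubility s, so that [Li⁺] = 3s and [PO₄³⁻] = s.
Ksp = [Li⁺]^3[PO₄³⁻] = (3s)^3 · s = 27s^4
27s^4 = 6.03×10⁻⁹  ⇒  s^4 = 2.23×10⁻¹⁰
Taking the 4th root, s = 3.87×10⁻³ mol L⁻¹.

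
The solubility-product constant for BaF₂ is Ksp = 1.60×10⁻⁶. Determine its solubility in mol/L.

7.37×10⁻³ M

BaF₂(s) ⇌ Ba²⁺(aq) + 2 F⁻(aq)
For each mole of BaF₂ that dissolves per liter, [Ba²⁺] = s and [F⁻] = 2s; let s denote this solubility.
Ksp = [Ba²⁺][F⁻]^2 = s · (2s)^2 = 4s^3
4s^3 = 1.60×10⁻⁶  ⇒  s^3 = 4.00×10⁻⁷
s = (4.00×10⁻⁷)^(1/3) = 7.37×10⁻³ mol/L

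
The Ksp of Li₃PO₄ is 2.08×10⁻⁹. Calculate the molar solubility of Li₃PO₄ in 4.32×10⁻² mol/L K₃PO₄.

1.21×10⁻³ M

Li₃PO₄(s) ⇌ 3 Li⁺(aq) + PO₄³⁻(aq)
The solution already contains PO₄³⁻ at 4.32×10⁻² mol/L. Let s be the molar solubility of Li₃PO₄.
[PO₄³⁻] ≈ 4.32×10⁻² mol/L (common ion dominates); [Li⁺] = 3s.
Ksp = [Li⁺]^3[PO₄³⁻] = (3s)^3(4.32×10⁻²)
(3s)^3 = 2.08×10⁻⁹ / (4.32×10⁻²) = 4.81×10⁻⁸
s = 1.21×10⁻³ mol/L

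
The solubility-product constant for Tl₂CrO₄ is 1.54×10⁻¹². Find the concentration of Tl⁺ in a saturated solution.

1.45×10⁻⁴ M

Tl₂CrO₄(s) ⇌ 2 Tl⁺(aq) + CrO₄²⁻(aq)
For each mole of Tl₂CrO₄ that dissolves per liter, [Tl⁺] = 2s and [CrO₄²⁻] = s; let s denote this solubility.
Ksp = [Tl⁺]^2[CrO₄²⁻] = (2s)^2 · s = 4s^3 = 1.54×10⁻¹²
s = 7.27×10⁻⁵ M
[Tl⁺] = 2s = 1.45×10⁻⁴ M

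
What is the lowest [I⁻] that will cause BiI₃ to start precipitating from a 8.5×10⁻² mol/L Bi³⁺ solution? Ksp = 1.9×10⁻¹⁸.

The threshold for precipitation is Q = Ksp.
BiI₃(s) ⇌ Bi³⁺(aq) + 3 I⁻(aq)
Ksp = [Bi³⁺][I⁻]^3 = [I⁻]^3(8.5×10⁻²)
[I⁻]^3 = 1.9×10⁻¹⁸ / (8.5×10⁻²) = 2.2×10⁻¹⁷
[I⁻] = 2.8×10⁻⁶ mol/L

2.8×10⁻⁶ M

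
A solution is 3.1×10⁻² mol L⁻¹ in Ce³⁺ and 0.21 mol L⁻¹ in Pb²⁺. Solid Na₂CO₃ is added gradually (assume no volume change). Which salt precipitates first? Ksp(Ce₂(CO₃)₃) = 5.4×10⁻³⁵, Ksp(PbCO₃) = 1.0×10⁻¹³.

PbCO₃

A salt starts to precipitate once the ion product Q reaches its Ksp.
For Ce₂(CO₃)₃: [CO₃²⁻] = (Ksp/[Ce³⁺]^2)^(1/3) = 3.8×10⁻¹¹ mol L⁻¹
For PbCO₃: [CO₃²⁻] = (Ksp/[Pb²⁺]) = 4.8×10⁻¹³ mol L⁻¹
Since PbCO₃ needs less CO₃²⁻ to reach saturation, it precipitates first.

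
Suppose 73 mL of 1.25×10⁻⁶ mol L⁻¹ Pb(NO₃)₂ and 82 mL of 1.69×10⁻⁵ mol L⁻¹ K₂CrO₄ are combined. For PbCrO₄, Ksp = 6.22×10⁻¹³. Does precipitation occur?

Total volume after mixing = 73 + 82 = 155 mL.
[Pb²⁺] = (1.25×10⁻⁶)(73)/155 = 5.89×10⁻⁷ mol L⁻¹
[CrO₄²⁻] = (1.69×10⁻⁵)(82)/155 = 8.94×10⁻⁶ mol L⁻¹
Q = [Pb²⁺][CrO₄²⁻] = 5.26×10⁻¹²
Q = 5.26×10⁻¹² > Ksp = 6.22×10⁻¹³, so the solution is supersaturated and PbCrO₄ precipitates.

Yes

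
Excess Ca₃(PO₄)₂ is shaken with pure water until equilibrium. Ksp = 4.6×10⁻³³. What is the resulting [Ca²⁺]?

4.0×10⁻⁷ M

Ca₃(PO₄)₂(s) ⇌ 3 Ca²⁺(aq) + 2 PO₄³⁻(aq)
For each mole of Ca₃(PO₄)₂ that dissolves per liter, [Ca²⁺] = 3s and [PO₄³⁻] = 2s; let s denote this solubility.
Ksp = [Ca²⁺]^3[PO₄³⁻]^2 = (3s)^3 · (2s)^2 = 108s^5 = 4.6×10⁻³³
s = 1.3×10⁻⁷ mol L⁻¹
[Ca²⁺] = 3s = 4.0×10⁻⁷ mol L⁻¹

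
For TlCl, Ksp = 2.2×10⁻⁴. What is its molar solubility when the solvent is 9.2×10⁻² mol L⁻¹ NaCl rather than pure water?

2.4×10⁻³ M

TlCl(s) ⇌ Tl⁺(aq) + Cl⁻(aq)
Cl⁻ is already present at 9.2×10⁻² mol L⁻¹. If s mol/L of TlCl dissolves, [Tl⁺] = s while [Cl⁻] ≈ 9.2×10⁻² mol L⁻¹.
Ksp = [Tl⁺][Cl⁻] = s(9.2×10⁻²)
s = 2.2×10⁻⁴ / (9.2×10⁻²) = 2.4×10⁻³
s = 2.4×10⁻³ mol L⁻¹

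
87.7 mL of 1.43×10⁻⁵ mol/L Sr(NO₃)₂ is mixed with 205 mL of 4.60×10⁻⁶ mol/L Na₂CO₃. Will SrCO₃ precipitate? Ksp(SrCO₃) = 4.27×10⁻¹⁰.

The combined volume is 292.7 mL.
[Sr²⁺] = (1.43×10⁻⁵)(87.7)/292.7 = 4.28×10⁻⁶ mol/L
[CO₃²⁻] = (4.60×10⁻⁶)(205)/292.7 = 3.22×10⁻⁶ mol/L
Q = [Sr²⁺][CO₃²⁻] = 1.38×10⁻¹¹
Q = 1.38×10⁻¹¹ < Ksp = 4.27×10⁻¹⁰, so the solution is unsaturated and no precipitate forms.

No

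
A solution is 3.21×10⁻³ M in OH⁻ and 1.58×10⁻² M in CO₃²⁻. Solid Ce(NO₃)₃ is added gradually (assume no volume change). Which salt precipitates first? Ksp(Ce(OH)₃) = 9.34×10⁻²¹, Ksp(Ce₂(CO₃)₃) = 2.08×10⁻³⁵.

Ce₂(CO₃)₃

Each salt precipitates once Q = Ksp for that salt.
For Ce(OH)₃: [Ce³⁺] = (Ksp/[OH⁻]^3) = 2.82×10⁻¹³ M
For Ce₂(CO₃)₃: [Ce³⁺] = (Ksp/[CO₃²⁻]^3)^(1/2) = 2.30×10⁻¹⁵ M
The smaller threshold [Ce³⁺] is reached first, so Ce₂(CO₃)₃ precipitates first.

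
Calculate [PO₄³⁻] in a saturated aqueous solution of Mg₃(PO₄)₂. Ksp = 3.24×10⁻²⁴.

Mg₃(PO₄)₂(s) ⇌ 3 Mg²⁺(aq) + 2 PO₄³⁻(aq)
Call the molar solubility s, so that [Mg²⁺] = 3s and [PO₄³⁻] = 2s.
Ksp = [Mg²⁺]^3[PO₄³⁻]^2 = (3s)^3 · (2s)^2 = 108s^5 = 3.24×10⁻²⁴
s = 7.86×10⁻⁶ mol L⁻¹
[PO₄³⁻] = 2s = 1.57×10⁻⁵ mol L⁻¹

1.57×10⁻⁵ M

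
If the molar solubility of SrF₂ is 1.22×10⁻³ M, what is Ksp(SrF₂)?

Ksp = 7.26×10⁻⁹

SrF₂(s) ⇌ Sr²⁺(aq) + 2 F⁻(aq)
If s mol/L of SrF₂ dissolves, [Sr²⁺] = s and [F⁻] = 2s.
Ksp = [Sr²⁺][F⁻]^2 = s · (2s)^2 = 4s^3
Ksp = 4 × (1.22×10⁻³)^3 = 7.26×10⁻⁹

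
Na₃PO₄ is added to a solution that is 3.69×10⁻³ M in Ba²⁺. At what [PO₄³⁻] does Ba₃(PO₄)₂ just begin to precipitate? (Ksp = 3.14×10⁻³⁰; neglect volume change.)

Each salt precipitates once Q = Ksp for that salt.
Ba₃(PO₄)₂(s) ⇌ 3 Ba²⁺(aq) + 2 PO₄³⁻(aq)
Ksp = [Ba²⁺]^3[PO₄³⁻]^2 = [PO₄³⁻]^2(3.69×10⁻³)^3
[PO₄³⁻]^2 = 3.14×10⁻³⁰ / (3.69×10⁻³)^3 = 6.25×10⁻²³
[PO₄³⁻] = 7.91×10⁻¹² M

7.91×10⁻¹² M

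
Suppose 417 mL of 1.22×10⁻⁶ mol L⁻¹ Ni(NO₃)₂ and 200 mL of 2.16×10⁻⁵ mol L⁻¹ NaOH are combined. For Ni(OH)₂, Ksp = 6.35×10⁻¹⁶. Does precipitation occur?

After mixing, V = 417 mL + 200 mL = 617 mL.
[Ni²⁺] = (1.22×10⁻⁶)(417)/617 = 8.25×10⁻⁷ mol L⁻¹
[OH⁻] = (2.16×10⁻⁵)(200)/617 = 7.00×10⁻⁶ mol L⁻¹
Q = [Ni²⁺][OH⁻]^2 = 4.04×10⁻¹⁷
Since Q (4.04×10⁻¹⁷) is less than Ksp (6.35×10⁻¹⁶), no Ni(OH)₂ precipitates.

No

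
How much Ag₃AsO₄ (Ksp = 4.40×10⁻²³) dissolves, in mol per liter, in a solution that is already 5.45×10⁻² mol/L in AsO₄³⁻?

3.10×10⁻⁸ M

Ag₃AsO₄(s) ⇌ 3 Ag⁺(aq) + AsO₄³⁻(aq)
Let s be the solubility of Ag₃AsO₄ here. The common ion gives [AsO₄³⁻] ≈ 5.45×10⁻² mol/L, and [Ag⁺] = 3s.
Ksp = [Ag⁺]^3[AsO₄³⁻] = (3s)^3(5.45×10⁻²)
(3s)^3 = 4.40×10⁻²³ / (5.45×10⁻²) = 8.07×10⁻²²
s = 3.10×10⁻⁸ mol/L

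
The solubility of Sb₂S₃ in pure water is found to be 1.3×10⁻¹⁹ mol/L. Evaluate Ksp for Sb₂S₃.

Ksp = 4.0×10⁻⁹³

Sb₂S₃(s) ⇌ 2 Sb³⁺(aq) + 3 S²⁻(aq)
Let s be the molar solubility. Then [Sb³⁺] = 2s and [S²⁻] = 3s.
Ksp = [Sb³⁺]^2[S²⁻]^3 = (2s)^2 · (3s)^3 = 108s^5
Ksp = 108 × (1.3×10⁻¹⁹)^5 = 4.0×10⁻⁹³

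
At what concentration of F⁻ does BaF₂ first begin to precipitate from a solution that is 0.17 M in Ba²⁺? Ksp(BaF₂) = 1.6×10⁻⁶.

3.1×10⁻³ M

A salt starts to precipitate once the ion product Q reaches its Ksp.
BaF₂(s) ⇌ Ba²⁺(aq) + 2 F⁻(aq)
Ksp = [Ba²⁺][F⁻]^2 = [F⁻]^2(0.17)
[F⁻]^2 = 1.6×10⁻⁶ / (0.17) = 9.4×10⁻⁶
[F⁻] = 3.1×10⁻³ M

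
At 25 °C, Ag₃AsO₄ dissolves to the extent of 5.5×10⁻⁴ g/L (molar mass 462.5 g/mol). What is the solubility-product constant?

Molar solubility s = (5.5×10⁻⁴ g/L) / (462.5 g/mol) = 1.189×10⁻⁶ mol/L
Ag₃AsO₄(s) ⇌ 3 Ag⁺(aq) + AsO₄³⁻(aq)
With molar solubility s: [Ag⁺] = 3s, [AsO₄³⁻] = s.
Ksp = [Ag⁺]^3[AsO₄³⁻] = (3s)^3 · s = 27s^4
Ksp = 27 × (1.189×10⁻⁶)^4 = 5.4×10⁻²³

Ksp = 5.4×10⁻²³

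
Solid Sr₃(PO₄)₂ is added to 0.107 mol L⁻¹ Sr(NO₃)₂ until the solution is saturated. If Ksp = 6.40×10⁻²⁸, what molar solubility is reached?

Sr₃(PO₄)₂(s) ⇌ 3 Sr²⁺(aq) + 2 PO₄³⁻(aq)
With Sr²⁺ already at 0.107 mol L⁻¹ and s small, take [Sr²⁺] ≈ 0.107 mol L⁻¹ and [PO₄³⁻] = 2s.
Ksp = [Sr²⁺]^3[PO₄³⁻]^2 = (0.107)^3(2s)^2
(2s)^2 = 6.40×10⁻²⁸ / (0.107)^3 = 5.22×10⁻²⁵
s = 3.61×10⁻¹³ mol L⁻¹

3.61×10⁻¹³ M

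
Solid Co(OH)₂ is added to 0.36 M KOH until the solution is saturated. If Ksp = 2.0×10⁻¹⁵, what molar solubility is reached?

1.5×10⁻¹⁴ M

Co(OH)₂(s) ⇌ Co²⁺(aq) + 2 OH⁻(aq)
With OH⁻ already at 0.36 M and s small, take [OH⁻] ≈ 0.36 M and [Co²⁺] = s.
Ksp = [Co²⁺][OH⁻]^2 = s(0.36)^2
s = 2.0×10⁻¹⁵ / (0.36)^2 = 1.5×10⁻¹⁴
s = 1.5×10⁻¹⁴ M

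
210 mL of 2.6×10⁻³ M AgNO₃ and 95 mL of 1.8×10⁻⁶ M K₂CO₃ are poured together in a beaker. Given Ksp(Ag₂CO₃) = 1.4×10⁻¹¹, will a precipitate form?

No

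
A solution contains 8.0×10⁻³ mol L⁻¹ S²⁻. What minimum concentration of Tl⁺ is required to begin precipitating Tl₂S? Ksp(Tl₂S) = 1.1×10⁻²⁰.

1.2×10⁻⁹ M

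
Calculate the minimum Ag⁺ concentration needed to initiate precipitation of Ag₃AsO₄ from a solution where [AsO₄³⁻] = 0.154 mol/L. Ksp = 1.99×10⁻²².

A salt starts to precipitate once the ion product Q reaches its Ksp.
Ag₃AsO₄(s) ⇌ 3 Ag⁺(aq) + AsO₄³⁻(aq)
Ksp = [Ag⁺]^3[AsO₄³⁻] = [Ag⁺]^3(0.154)
[Ag⁺]^3 = 1.99×10⁻²² / (0.154) = 1.29×10⁻²¹
[Ag⁺] = 1.09×10⁻⁷ mol/L

1.09×10⁻⁷ M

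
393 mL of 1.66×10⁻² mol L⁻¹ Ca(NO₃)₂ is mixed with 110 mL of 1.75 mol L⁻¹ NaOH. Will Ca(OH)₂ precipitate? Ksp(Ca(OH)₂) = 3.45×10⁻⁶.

Yes

The combined volume is 503 mL.
[Ca²⁺] = (1.66×10⁻²)(393)/503 = 1.30×10⁻² mol L⁻¹
[OH⁻] = (1.75)(110)/503 = 0.383 mol L⁻¹
Q = [Ca²⁺][OH⁻]^2 = 1.90×10⁻³
Q = 1.90×10⁻³ > Ksp = 3.45×10⁻⁶, so the solution is supersaturated and Ca(OH)₂ precipitates.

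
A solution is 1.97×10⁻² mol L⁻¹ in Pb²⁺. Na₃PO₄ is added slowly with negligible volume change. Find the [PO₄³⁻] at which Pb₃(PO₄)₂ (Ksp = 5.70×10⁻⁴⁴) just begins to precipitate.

Precipitation begins when Q = Ksp.
Pb₃(PO₄)₂(s) ⇌ 3 Pb²⁺(aq) + 2 PO₄³⁻(aq)
Ksp = [Pb²⁺]^3[PO₄³⁻]^2 = [PO₄³⁻]^2(1.97×10⁻²)^3
[PO₄³⁻]^2 = 5.70×10⁻⁴⁴ / (1.97×10⁻²)^3 = 7.46×10⁻³⁹
[PO₄³⁻] = 8.63×10⁻²⁰ mol L⁻¹

8.63×10⁻²⁰ M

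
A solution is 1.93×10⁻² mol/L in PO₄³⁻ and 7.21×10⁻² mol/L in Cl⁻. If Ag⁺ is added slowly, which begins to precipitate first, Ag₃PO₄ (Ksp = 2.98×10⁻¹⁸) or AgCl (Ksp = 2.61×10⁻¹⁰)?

AgCl

Precipitation of each salt begins when its ion product equals Ksp.
For Ag₃PO₄: [Ag⁺] = (Ksp/[PO₄³⁻])^(1/3) = 5.36×10⁻⁶ mol/L
For AgCl: [Ag⁺] = (Ksp/[Cl⁻]) = 3.62×10⁻⁹ mol/L
Since AgCl needs less Ag⁺ to reach saturation, it precipitates first.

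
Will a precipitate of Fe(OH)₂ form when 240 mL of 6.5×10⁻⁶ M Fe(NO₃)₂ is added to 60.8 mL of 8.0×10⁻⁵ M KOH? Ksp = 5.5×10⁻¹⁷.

Yes

Total volume after mixing = 240 + 60.8 = 300.8 mL.
[Fe²⁺] = (6.5×10⁻⁶)(240)/300.8 = 5.2×10⁻⁶ M
[OH⁻] = (8.0×10⁻⁵)(60.8)/300.8 = 1.6×10⁻⁵ M
Q = [Fe²⁺][OH⁻]^2 = 1.4×10⁻¹⁵
Q = 1.4×10⁻¹⁵ > Ksp = 5.5×10⁻¹⁷, so the solution is supersaturated and Fe(OH)₂ precipitates.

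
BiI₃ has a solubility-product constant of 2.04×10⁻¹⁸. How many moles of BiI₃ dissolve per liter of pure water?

1.66×10⁻⁵ M

BiI₃(s) ⇌ Bi³⁺(aq) + 3 I⁻(aq)
Let s be the molar solubility. Then [Bi³⁺] = s and [I⁻] = 3s.
Ksp = [Bi³⁺][I⁻]^3 = s · (3s)^3 = 27s^4
27s^4 = 2.04×10⁻¹⁸  ⇒  s^4 = 7.56×10⁻²⁰
s = (7.56×10⁻²⁰)^(1/4) = 1.66×10⁻⁵ M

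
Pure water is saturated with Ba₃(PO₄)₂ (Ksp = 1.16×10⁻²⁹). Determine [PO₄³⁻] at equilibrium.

1.28×10⁻⁶ M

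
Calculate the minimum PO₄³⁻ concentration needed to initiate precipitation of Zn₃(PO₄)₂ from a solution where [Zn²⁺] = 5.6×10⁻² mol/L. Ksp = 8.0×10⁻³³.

Each salt precipitates once Q = Ksp for that salt.
Zn₃(PO₄)₂(s) ⇌ 3 Zn²⁺(aq) + 2 PO₄³⁻(aq)
Ksp = [Zn²⁺]^3[PO₄³⁻]^2 = [PO₄³⁻]^2(5.6×10⁻²)^3
[PO₄³⁻]^2 = 8.0×10⁻³³ / (5.6×10⁻²)^3 = 4.6×10⁻²⁹
[PO₄³⁻] = 6.7×10⁻¹⁵ mol/L

6.7×10⁻¹⁵ M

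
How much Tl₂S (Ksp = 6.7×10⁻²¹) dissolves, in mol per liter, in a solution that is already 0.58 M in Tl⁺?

Tl₂S(s) ⇌ 2 Tl⁺(aq) + S²⁻(aq)
Let s be the solubility of Tl₂S here. The common ion gives [Tl⁺] ≈ 0.58 M, and [S²⁻] = s.
Ksp = [Tl⁺]^2[S²⁻] = (0.58)^2s
s = 6.7×10⁻²¹ / (0.58)^2 = 2.0×10⁻²⁰
s = 2.0×10⁻²⁰ M

2.0×10⁻²⁰ M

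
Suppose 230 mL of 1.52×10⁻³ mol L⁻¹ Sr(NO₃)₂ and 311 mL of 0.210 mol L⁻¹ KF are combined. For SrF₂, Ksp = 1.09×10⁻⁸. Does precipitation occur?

Yes

The combined volume is 541 mL.
[Sr²⁺] = (1.52×10⁻³)(230)/541 = 6.46×10⁻⁴ mol L⁻¹
[F⁻] = (0.210)(311)/541 = 0.121 mol L⁻¹
Q = [Sr²⁺][F⁻]^2 = 9.42×10⁻⁶
Because Q > Ksp (9.42×10⁻⁶ vs 1.09×10⁻⁸), a precipitate of SrF₂ forms.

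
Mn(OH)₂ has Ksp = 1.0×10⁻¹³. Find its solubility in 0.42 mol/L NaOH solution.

5.7×10⁻¹³ M

Mn(OH)₂(s) ⇌ Mn²⁺(aq) + 2 OH⁻(aq)
Let s be the solubility of Mn(OH)₂ here. The common ion gives [OH⁻] ≈ 0.42 mol/L, and [Mn²⁺] = s.
Ksp = [Mn²⁺][OH⁻]^2 = s(0.42)^2
s = 1.0×10⁻¹³ / (0.42)^2 = 5.7×10⁻¹³
s = 5.7×10⁻¹³ mol/L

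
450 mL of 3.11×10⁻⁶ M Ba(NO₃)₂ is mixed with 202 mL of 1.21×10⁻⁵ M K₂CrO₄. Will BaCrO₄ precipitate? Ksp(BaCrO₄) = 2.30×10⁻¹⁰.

No

The combined volume is 652 mL.
[Ba²⁺] = (3.11×10⁻⁶)(450)/652 = 2.15×10⁻⁶ M
[CrO₄²⁻] = (1.21×10⁻⁵)(202)/652 = 3.75×10⁻⁶ M
Q = [Ba²⁺][CrO₄²⁻] = 8.05×10⁻¹²
Q < Ksp (8.05×10⁻¹² vs 2.30×10⁻¹⁰); the solution remains unsaturated and no precipitate forms.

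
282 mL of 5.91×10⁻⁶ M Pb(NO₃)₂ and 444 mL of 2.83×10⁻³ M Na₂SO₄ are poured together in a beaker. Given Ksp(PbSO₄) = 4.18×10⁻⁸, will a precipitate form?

After mixing, V = 282 mL + 444 mL = 726 mL.
[Pb²⁺] = (5.91×10⁻⁶)(282)/726 = 2.30×10⁻⁶ M
[SO₄²⁻] = (2.83×10⁻³)(444)/726 = 1.73×10⁻³ M
Q = [Pb²⁺][SO₄²⁻] = 3.97×10⁻⁹
Since Q (3.97×10⁻⁹) is less than Ksp (4.18×10⁻⁸), no PbSO₄ precipitates.

No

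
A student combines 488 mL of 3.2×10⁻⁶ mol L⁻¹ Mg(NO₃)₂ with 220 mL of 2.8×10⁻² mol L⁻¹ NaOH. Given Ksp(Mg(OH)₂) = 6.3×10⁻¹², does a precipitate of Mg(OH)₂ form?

The combined volume is 708 mL.
[Mg²⁺] = (3.2×10⁻⁶)(488)/708 = 2.2×10⁻⁶ mol L⁻¹
[OH⁻] = (2.8×10⁻²)(220)/708 = 8.7×10⁻³ mol L⁻¹
Q = [Mg²⁺][OH⁻]^2 = 1.7×10⁻¹⁰
Q = 1.7×10⁻¹⁰ > Ksp = 6.3×10⁻¹², so the solution is supersaturated and Mg(OH)₂ precipitates.

Yes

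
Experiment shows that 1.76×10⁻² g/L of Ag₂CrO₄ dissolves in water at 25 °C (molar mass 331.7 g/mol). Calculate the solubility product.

Ksp = 5.98×10⁻¹³

Molar solubility s = (1.76×10⁻² g/L) / (331.7 g/mol) = 5.3060×10⁻⁵ mol/L
Ag₂CrO₄(s) ⇌ 2 Ag⁺(aq) + CrO₄²⁻(aq)
If s mol/L of Ag₂CrO₄ dissolves, [Ag⁺] = 2s and [CrO₄²⁻] = s.
Ksp = [Ag⁺]^2[CrO₄²⁻] = (2s)^2 · s = 4s^3
Ksp = 4 × (5.3060×10⁻⁵)^3 = 5.98×10⁻¹³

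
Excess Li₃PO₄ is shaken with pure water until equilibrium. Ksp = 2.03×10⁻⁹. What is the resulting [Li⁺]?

8.83×10⁻³ M

Li₃PO₄(s) ⇌ 3 Li⁺(aq) + PO₄³⁻(aq)
For each mole of Li₃PO₄ that dissolves per liter, [Li⁺] = 3s and [PO₄³⁻] = s; let s denote this solubility.
Ksp = [Li⁺]^3[PO₄³⁻] = (3s)^3 · s = 27s^4 = 2.03×10⁻⁹
s = 2.94×10⁻³ mol L⁻¹
[Li⁺] = 3s = 8.83×10⁻³ mol L⁻¹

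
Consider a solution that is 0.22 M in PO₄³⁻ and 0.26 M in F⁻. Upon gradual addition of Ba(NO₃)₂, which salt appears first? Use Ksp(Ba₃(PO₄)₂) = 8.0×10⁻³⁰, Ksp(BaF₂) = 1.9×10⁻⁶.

Ba₃(PO₄)₂

A salt starts to precipitate once the ion product Q reaches its Ksp.
For Ba₃(PO₄)₂: [Ba²⁺] = (Ksp/[PO₄³⁻]^2)^(1/3) = 5.5×10⁻¹⁰ M
For BaF₂: [Ba²⁺] = (Ksp/[F⁻]^2) = 2.8×10⁻⁵ M
The smaller threshold [Ba²⁺] is reached first, so Ba₃(PO₄)₂ precipitates first.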